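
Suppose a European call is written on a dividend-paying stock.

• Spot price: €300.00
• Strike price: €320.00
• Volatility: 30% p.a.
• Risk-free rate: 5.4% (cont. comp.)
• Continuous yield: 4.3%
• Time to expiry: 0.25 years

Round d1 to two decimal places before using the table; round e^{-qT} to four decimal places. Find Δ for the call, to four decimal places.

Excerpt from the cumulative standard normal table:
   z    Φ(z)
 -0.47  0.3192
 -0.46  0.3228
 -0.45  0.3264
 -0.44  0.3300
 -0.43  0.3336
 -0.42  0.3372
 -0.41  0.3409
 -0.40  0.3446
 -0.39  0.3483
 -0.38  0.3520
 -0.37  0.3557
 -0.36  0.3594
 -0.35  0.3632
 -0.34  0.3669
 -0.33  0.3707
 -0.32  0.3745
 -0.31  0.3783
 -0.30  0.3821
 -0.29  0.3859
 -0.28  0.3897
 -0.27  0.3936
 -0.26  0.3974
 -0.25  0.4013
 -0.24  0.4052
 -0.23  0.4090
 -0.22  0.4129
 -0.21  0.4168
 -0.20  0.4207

0.3630

σ√T = 0.3·√0.25 = 0.1500
d₁ = [ln(300/320) + (0.054 − 0.043 + 0.3²/2)·0.25] / 0.1500 = [-0.0645 + 0.0140] / 0.1500 = -0.3369 ≈ -0.34
N(d₁) = N(-0.34) = 0.3669
Δ_call = e^(−qT)·N(d₁) = 0.9893·0.3669 = 0.3630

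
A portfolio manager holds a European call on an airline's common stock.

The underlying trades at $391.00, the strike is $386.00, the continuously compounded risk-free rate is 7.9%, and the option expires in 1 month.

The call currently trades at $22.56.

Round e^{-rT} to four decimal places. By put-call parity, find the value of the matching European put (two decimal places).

e^(−rT) = e^(−0.079·0.08333) = 0.9934
Put-call parity: C − P = S − K·e^(−rT) = 391 − 386·0.9934 = 391 − 383.4524 = 7.5476
P = C − (C − P) = 22.56 − (7.5476) = 15.0124

$15.01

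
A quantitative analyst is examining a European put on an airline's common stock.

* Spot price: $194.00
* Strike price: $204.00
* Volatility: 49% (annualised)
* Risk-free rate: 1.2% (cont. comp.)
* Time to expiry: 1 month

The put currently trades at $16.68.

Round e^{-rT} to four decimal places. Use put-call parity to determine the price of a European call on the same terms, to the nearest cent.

$6.88

exp(−rT) = exp(−0.012·0.08333) = 0.9990
Put-call parity: C − P = S − K·e^(−rT) = 194 − 204·0.9990 = 194 − 203.7960 = -9.7960
C = P + (C − P) = 16.68 + (-9.7960) = 6.8840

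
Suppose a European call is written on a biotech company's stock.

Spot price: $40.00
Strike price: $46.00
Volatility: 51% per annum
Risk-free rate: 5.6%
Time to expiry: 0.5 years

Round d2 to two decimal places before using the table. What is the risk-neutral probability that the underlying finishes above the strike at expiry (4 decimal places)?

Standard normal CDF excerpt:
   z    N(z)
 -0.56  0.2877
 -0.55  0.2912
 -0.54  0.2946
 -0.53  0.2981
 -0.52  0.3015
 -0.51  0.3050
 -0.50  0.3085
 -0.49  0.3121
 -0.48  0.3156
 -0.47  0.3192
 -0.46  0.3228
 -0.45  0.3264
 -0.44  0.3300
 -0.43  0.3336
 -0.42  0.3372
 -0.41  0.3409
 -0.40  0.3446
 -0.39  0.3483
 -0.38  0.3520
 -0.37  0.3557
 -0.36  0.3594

0.3121

T = 0.5;  σ√T = 0.3606
ln(S/K) + (r + σ²/2)T = ln(40/46) + (0.056 + 0.51²/2)·0.5 = -0.1398 + 0.0930 = -0.0467
d₁ = -0.0467 / 0.3606 = -0.1296 which rounds to -0.13
d₂ = d₁ − σ√T = -0.1296 − 0.3606 = -0.4902 which rounds to -0.49
Risk-neutral Pr[S_T > K] = N(d₂) = N(-0.49) = 0.3121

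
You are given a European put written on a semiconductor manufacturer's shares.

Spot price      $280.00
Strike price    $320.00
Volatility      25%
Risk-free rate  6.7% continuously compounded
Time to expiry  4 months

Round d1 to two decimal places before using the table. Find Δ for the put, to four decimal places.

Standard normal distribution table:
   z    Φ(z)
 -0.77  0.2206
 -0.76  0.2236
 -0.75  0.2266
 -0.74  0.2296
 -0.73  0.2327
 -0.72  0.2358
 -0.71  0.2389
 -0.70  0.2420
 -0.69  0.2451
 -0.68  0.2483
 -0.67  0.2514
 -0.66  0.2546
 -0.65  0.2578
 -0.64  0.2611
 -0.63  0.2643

σ√T = 0.25 × 0.5774 = 0.1443
ln(S/K) + (r + σ²/2)T = ln(280/320) + (0.067 + 0.25²/2)·0.3333 = -0.1335 + 0.0328 = -0.1008
d₁ = -0.1008 / 0.1443 = -0.6982 → -0.70
N(d₁) = N(-0.70) = 0.2420
Δ_put = N(d₁) − 1 = 0.2420 − 1 = -0.7580

-0.7580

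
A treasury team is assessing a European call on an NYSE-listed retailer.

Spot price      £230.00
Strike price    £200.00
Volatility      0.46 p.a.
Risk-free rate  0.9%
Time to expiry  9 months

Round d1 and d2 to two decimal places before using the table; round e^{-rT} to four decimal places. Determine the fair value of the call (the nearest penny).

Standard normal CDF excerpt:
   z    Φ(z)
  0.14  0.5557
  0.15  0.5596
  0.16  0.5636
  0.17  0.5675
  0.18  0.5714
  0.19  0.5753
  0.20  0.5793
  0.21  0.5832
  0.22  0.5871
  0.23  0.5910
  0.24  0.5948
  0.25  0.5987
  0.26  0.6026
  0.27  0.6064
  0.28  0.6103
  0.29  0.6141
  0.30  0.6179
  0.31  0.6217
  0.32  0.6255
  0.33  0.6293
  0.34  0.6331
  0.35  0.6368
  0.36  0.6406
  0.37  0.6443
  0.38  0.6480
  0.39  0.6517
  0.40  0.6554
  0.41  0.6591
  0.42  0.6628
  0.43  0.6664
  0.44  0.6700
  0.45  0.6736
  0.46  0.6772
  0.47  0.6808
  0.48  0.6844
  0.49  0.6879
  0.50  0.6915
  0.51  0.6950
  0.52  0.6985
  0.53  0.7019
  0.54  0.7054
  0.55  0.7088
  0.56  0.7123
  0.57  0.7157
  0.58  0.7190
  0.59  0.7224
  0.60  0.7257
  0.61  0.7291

σ√T = 0.46·√0.75 = 0.3984
d₁ = [ln(230/200) + (0.009 + ½·0.46²)·0.75] / (σ√T) = (0.1398 + 0.0861) / 0.3984 = 0.5670 ⇒ 0.57
d₂ = 0.5670 − 0.3984 = 0.1686 ⇒ 0.17
exp(−rT) = exp(−0.009·0.75) = 0.9933
N(d₁) = N(0.57) = 0.7157;  N(d₂) = N(0.17) = 0.5675
C = 230·0.7157 − 200·0.9933·0.5675 = 164.6110 − 112.7395 = 51.8714

£51.87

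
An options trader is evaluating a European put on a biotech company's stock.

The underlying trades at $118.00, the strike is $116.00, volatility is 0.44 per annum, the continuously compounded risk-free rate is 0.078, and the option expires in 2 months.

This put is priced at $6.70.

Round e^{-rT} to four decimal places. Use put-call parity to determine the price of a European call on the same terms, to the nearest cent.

exp(−rT) = exp(−0.078·0.1667) = 0.9871
Put-call parity: C − P = S − K·e^(−rT) = 118 − 116·0.9871 = 118 − 114.5036 = 3.4964
C = P + (C − P) = 6.70 + (3.4964) = 10.1964

$10.20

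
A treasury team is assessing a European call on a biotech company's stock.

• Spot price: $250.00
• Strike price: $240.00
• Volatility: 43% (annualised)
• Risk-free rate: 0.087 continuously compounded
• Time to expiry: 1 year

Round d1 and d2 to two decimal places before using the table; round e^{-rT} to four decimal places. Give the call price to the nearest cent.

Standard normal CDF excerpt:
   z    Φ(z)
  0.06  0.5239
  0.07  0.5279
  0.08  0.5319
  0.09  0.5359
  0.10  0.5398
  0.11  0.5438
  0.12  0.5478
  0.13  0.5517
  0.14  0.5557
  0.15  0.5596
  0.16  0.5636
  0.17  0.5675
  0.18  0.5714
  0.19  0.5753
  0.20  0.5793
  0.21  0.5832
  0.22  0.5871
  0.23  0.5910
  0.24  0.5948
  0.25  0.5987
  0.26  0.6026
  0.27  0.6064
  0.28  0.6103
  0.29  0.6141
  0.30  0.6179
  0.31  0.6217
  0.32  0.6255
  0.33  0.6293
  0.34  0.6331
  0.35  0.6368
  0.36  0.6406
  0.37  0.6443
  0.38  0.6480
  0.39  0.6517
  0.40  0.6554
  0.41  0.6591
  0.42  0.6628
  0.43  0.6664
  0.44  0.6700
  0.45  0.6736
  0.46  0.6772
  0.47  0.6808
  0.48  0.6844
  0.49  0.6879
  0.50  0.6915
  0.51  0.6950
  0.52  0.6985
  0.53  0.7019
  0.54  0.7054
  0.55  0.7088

$56.73

σ√T = 0.43·√1 = 0.4300
d₁ = [ln(250/240) + (0.087 + ½·0.43²)·1] / (σ√T) = (0.0408 + 0.1794) / 0.4300 = 0.5123 ⇒ 0.51
d₂ = 0.5123 − 0.4300 = 0.0823 ⇒ 0.08
e^(−rT) = e^(−0.087·1) = 0.9167
C = 250·N(0.51) − 240·0.9167·N(0.08) = 250·0.6950 − 240·0.9167·0.5319 = 173.7500 − 117.0223 = 56.7277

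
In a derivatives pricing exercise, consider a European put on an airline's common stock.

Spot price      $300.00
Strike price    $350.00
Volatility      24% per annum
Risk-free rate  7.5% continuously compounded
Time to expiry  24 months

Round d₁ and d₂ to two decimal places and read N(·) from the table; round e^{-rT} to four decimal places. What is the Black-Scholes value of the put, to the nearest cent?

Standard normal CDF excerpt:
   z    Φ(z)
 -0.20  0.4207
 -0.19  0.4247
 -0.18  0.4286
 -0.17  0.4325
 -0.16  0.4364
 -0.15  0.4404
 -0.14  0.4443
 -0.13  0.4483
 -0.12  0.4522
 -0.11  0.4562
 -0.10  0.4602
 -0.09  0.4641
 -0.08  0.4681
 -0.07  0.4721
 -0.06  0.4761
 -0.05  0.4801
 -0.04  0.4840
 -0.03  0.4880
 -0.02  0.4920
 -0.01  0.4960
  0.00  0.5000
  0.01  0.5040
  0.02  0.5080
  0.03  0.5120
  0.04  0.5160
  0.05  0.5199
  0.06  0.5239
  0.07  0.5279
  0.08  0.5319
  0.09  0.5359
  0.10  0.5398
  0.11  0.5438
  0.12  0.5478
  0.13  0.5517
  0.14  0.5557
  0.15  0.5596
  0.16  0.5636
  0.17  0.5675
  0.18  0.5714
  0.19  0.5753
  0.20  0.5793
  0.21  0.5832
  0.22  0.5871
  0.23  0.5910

$41.21

σ√T = 0.24·√2 = 0.3394
d₁ = [ln(300/350) + (0.075 + 0.24²/2)·2] / 0.3394 = [-0.1542 + 0.2076] / 0.3394 = 0.1575 ≈ 0.16
d₂ = d₁ − σ√T = 0.1575 − 0.3394 = -0.1819 ≈ -0.18
e^(−rT) = e^(−0.075·2) = 0.8607
N(−d₂) = N(0.18) = 0.5714;  N(−d₁) = N(-0.16) = 0.4364
P = 350·0.8607·0.5714 − 300·0.4364 = 172.1314 − 130.9200 = 41.2114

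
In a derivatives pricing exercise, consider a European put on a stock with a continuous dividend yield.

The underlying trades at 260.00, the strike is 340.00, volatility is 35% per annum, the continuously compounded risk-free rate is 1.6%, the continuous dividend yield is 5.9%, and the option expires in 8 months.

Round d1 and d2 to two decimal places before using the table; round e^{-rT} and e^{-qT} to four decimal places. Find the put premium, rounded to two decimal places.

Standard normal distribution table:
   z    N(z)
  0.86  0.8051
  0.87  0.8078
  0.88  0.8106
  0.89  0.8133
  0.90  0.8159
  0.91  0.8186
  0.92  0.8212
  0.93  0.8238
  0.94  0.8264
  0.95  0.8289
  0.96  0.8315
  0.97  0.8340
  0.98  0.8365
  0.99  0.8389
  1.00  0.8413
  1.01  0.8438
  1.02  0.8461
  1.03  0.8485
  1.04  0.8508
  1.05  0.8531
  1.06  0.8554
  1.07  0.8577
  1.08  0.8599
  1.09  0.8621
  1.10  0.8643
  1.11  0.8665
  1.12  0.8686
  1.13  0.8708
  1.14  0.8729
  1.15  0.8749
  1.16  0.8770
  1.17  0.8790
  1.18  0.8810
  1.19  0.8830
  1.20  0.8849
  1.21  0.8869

92.42

σ√T = 0.35·√0.6667 = 0.2858
d₁ = [ln(260/340) + (0.016 − 0.059 + 0.35²/2)·0.6667] / 0.2858 = [-0.2683 + 0.0122] / 0.2858 = -0.8962 ≈ -0.90
d₂ = d₁ − σ√T = -0.8962 − 0.2858 = -1.1819 ≈ -1.18
e^(−qT) = e^(−0.059·0.6667) = 0.9614;  e^(−rT) = e^(−0.016·0.6667) = 0.9894
N(−d₂) = N(1.18) = 0.8810;  N(−d₁) = N(0.90) = 0.8159
P = 340·0.9894·0.8810 − 260·0.9614·0.8159 = 296.3649 − 203.9456 = 92.4192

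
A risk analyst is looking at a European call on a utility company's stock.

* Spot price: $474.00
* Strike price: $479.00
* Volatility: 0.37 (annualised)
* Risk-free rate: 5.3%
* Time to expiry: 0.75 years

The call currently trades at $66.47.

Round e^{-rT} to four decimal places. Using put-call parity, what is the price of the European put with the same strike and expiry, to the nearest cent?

e^(−rT) = e^(−0.053·0.75) = 0.9610
Put-call parity: C − P = S − K·e^(−rT) = 474 − 479·0.9610 = 474 − 460.3190 = 13.6810
P = C − (C − P) = 66.47 − (13.6810) = 52.7890

$52.79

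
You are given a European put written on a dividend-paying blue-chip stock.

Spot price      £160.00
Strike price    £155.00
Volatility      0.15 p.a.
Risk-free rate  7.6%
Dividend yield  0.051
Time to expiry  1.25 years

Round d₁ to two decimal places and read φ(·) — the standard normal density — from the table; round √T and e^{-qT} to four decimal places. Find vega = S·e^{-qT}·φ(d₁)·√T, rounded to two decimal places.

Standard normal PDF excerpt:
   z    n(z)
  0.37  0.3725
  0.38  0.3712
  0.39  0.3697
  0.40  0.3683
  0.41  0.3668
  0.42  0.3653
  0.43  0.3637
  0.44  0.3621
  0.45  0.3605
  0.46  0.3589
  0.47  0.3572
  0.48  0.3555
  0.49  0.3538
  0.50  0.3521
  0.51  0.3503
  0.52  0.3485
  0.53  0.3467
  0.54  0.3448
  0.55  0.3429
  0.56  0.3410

σ√T = 0.15 × 1.1180 = 0.1677
ln(S/K) + (r − q + σ²/2)T = ln(160/155) + (0.076 − 0.051 + 0.15²/2)·1.25 = 0.0317 + 0.0453 = 0.0771
d₁ = 0.0771 / 0.1677 = 0.4595 ≈ 0.46
√T = √1.25 = 1.1180
φ(d₁) = φ(0.46) = 0.3589
exp(−qT) = exp(−0.051·1.25) = 0.9382
vega = S·exp(−qT)·φ(d₁)·√T = 160·0.9382·0.3589·1.1180 = 60.2325

60.23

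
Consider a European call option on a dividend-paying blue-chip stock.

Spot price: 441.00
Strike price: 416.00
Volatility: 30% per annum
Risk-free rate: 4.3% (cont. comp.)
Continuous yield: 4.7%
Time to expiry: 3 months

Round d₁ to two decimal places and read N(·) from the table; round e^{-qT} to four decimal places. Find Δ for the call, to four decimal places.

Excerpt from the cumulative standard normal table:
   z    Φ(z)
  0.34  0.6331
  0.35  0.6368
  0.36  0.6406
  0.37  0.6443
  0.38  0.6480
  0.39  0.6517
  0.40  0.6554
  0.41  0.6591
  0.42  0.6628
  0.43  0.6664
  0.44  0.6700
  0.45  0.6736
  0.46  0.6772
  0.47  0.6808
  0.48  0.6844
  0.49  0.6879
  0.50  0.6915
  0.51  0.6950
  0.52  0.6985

0.6693

σ√T = 0.3 × 0.5000 = 0.1500
ln(S/K) + (r − q + σ²/2)T = ln(441/416) + (0.043 − 0.047 + 0.3²/2)·0.25 = 0.0584 + 0.0102 = 0.0686
d₁ = 0.0686 / 0.1500 = 0.4574 ≈ 0.46
N(d₁) = N(0.46) = 0.6772
Δ_call = exp(−qT)·N(d₁) = 0.9883·0.6772 = 0.6693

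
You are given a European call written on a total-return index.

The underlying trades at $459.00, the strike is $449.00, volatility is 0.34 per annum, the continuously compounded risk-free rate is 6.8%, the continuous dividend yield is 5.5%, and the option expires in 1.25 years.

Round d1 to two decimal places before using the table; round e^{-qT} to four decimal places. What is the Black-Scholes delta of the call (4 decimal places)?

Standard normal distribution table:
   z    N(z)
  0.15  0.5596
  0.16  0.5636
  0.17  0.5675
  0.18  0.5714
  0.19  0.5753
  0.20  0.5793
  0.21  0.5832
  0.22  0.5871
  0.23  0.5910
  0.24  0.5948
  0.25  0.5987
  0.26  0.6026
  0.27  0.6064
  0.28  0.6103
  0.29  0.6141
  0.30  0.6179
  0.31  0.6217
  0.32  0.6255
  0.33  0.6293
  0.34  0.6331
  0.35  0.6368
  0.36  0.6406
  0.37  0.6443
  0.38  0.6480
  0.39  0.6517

0.5733

T = 1.25;  σ√T = 0.3801
d₁ = [ln(459/449) + (0.068 − 0.055 + ½·0.34²)·1.25] / (σ√T) = (0.0220 + 0.0885) / 0.3801 = 0.2908 ⇒ 0.29
N(d₁) = N(0.29) = 0.6141
Δ_call = e^(−qT)·N(d₁) = 0.9336·0.6141 = 0.5733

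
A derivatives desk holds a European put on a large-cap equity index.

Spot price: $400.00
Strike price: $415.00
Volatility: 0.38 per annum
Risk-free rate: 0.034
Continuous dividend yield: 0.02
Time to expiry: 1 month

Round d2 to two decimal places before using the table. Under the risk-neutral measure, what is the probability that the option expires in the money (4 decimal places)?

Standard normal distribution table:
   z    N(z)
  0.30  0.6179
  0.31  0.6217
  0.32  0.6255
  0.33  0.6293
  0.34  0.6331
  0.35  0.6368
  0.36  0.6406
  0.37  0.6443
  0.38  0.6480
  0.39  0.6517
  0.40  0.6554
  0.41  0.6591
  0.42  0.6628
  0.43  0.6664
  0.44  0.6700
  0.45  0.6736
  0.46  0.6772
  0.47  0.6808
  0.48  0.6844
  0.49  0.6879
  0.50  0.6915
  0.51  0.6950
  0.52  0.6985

T = 0.08333;  σ√T = 0.1097
d₁ = [ln(400/415) + (0.034 − 0.02 + ½·0.38²)·0.08333] / (σ√T) = (-0.0368 + 0.0072) / 0.1097 = -0.2701 ⇒ -0.27
d₂ = -0.2701 − 0.1097 = -0.3798 ⇒ -0.38
Pr(exercise) under Q = N(−d₂) = N(0.38) = 0.6480

0.6480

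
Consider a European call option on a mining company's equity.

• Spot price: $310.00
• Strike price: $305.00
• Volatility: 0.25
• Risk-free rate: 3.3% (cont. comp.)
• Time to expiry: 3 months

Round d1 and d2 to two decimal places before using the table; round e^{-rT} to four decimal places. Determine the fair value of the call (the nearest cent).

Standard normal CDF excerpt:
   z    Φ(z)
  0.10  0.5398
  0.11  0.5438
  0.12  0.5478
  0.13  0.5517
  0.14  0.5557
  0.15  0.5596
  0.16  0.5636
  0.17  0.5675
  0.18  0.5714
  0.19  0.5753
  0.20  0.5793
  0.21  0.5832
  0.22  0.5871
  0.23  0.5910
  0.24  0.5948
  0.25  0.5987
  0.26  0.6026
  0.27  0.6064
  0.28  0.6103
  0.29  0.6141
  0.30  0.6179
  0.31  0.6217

$19.92

σ√T = 0.25·√0.25 = 0.1250
ln(S/K) + (r + σ²/2)T = ln(310/305) + (0.033 + 0.25²/2)·0.25 = 0.0163 + 0.0161 = 0.0323
d₁ = 0.0323 / 0.1250 = 0.2586 ≈ 0.26
d₂ = d₁ − σ√T = 0.2586 − 0.1250 = 0.1336 ≈ 0.13
exp(−rT) = exp(−0.033·0.25) = 0.9918
N(d₁) = N(0.26) = 0.6026;  N(d₂) = N(0.13) = 0.5517
C = 310·0.6026 − 305·0.9918·0.5517 = 186.8060 − 166.8887 = 19.9173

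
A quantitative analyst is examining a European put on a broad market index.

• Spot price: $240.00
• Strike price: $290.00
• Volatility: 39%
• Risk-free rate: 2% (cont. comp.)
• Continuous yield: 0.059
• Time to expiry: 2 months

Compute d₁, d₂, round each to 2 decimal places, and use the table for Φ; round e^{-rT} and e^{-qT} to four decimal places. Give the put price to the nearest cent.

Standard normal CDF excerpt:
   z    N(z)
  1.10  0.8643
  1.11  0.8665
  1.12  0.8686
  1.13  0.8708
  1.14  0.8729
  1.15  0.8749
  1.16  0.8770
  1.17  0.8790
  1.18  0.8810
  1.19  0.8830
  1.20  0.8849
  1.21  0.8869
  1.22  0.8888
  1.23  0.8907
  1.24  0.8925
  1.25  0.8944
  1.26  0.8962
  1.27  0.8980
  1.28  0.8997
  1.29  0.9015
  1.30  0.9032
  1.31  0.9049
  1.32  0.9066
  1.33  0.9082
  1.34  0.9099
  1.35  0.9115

$53.64

T = 0.1667;  σ√T = 0.1592
d₁ = [ln(240/290) + (0.02 − 0.059 + ½·0.39²)·0.1667] / (σ√T) = (-0.1892 + 0.0062) / 0.1592 = -1.1498 ≈ -1.15
d₂ = -1.1498 − 0.1592 = -1.3090 ≈ -1.31
e^(−qT) = e^(−0.059·0.1667) = 0.9902;  e^(−rT) = e^(−0.02·0.1667) = 0.9967
N(−d₂) = N(1.31) = 0.9049;  N(−d₁) = N(1.15) = 0.8749
P = 290·0.9967·0.9049 − 240·0.9902·0.8749 = 261.5550 − 207.9182 = 53.6368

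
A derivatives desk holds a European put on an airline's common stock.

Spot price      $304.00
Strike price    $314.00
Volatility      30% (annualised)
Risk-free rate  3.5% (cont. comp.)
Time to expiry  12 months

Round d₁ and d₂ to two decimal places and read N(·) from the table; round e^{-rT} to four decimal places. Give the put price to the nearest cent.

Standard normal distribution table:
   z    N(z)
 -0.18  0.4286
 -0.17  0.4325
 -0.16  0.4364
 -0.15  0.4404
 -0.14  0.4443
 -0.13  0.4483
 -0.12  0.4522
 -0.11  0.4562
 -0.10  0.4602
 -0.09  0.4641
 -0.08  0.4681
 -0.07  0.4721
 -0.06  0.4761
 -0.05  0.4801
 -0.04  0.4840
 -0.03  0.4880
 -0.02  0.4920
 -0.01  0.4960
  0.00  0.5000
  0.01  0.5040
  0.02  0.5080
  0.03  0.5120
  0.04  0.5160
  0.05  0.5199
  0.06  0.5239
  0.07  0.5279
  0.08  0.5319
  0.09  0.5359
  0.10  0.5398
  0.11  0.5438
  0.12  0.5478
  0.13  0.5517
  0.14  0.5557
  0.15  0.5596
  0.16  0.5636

σ√T = 0.3·√1 = 0.3000
d₁ = [ln(304/314) + (0.035 + 0.3²/2)·1] / 0.3000 = [-0.0324 + 0.0800] / 0.3000 = 0.1588 which rounds to 0.16
d₂ = d₁ − σ√T = 0.1588 − 0.3000 = -0.1412 which rounds to -0.14
e^(−rT) = e^(−0.035·1) = 0.9656
N(−d₂) = N(0.14) = 0.5557;  N(−d₁) = N(-0.16) = 0.4364
P = 314·0.9656·0.5557 − 304·0.4364 = 168.4874 − 132.6656 = 35.8218

$35.82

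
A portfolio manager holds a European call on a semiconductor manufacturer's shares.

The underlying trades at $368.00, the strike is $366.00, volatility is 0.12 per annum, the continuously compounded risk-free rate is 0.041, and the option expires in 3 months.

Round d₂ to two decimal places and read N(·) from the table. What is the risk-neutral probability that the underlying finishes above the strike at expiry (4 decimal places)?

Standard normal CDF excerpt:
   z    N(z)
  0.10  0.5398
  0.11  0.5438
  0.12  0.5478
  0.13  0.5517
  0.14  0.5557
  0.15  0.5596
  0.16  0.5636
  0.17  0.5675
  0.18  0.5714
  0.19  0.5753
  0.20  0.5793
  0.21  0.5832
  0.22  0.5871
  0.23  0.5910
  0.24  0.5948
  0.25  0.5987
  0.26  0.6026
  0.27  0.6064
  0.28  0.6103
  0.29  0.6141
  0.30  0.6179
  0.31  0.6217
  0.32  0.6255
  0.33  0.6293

0.5910

σ√T = 0.12 × 0.5000 = 0.0600
d₁ = [ln(368/366) + (0.041 + 0.12²/2)·0.25] / 0.0600 = [0.0054 + 0.0120] / 0.0600 = 0.2917 which rounds to 0.29
d₂ = d₁ − σ√T = 0.2917 − 0.0600 = 0.2317 which rounds to 0.23
Pr(exercise) under Q = N(d₂) = 0.5910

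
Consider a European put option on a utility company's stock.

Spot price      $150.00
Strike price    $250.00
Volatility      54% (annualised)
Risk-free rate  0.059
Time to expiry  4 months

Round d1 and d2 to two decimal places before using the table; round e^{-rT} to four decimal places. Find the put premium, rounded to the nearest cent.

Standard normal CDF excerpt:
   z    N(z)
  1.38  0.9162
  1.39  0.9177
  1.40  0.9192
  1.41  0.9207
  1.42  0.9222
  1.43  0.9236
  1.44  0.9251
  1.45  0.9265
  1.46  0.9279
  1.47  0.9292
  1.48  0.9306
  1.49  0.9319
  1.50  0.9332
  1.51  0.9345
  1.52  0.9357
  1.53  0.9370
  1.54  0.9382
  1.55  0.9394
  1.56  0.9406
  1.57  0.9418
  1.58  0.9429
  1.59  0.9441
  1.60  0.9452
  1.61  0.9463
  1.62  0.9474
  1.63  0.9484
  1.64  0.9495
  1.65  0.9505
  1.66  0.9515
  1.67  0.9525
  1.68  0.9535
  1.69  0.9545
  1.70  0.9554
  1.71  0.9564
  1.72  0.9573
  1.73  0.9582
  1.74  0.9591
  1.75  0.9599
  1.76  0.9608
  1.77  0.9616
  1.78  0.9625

$96.55

σ√T = 0.54·√0.3333 = 0.3118
d₁ = [ln(150/250) + (0.059 + 0.54²/2)·0.3333] / 0.3118 = [-0.5108 + 0.0683] / 0.3118 = -1.4195 which rounds to -1.42
d₂ = d₁ − σ√T = -1.4195 − 0.3118 = -1.7313 which rounds to -1.73
exp(−rT) = exp(−0.059·0.3333) = 0.9805
P = 250·0.9805·N(1.73) − 150·N(1.42) = 250·0.9805·0.9582 − 150·0.9222 = 234.8788 − 138.3300 = 96.5488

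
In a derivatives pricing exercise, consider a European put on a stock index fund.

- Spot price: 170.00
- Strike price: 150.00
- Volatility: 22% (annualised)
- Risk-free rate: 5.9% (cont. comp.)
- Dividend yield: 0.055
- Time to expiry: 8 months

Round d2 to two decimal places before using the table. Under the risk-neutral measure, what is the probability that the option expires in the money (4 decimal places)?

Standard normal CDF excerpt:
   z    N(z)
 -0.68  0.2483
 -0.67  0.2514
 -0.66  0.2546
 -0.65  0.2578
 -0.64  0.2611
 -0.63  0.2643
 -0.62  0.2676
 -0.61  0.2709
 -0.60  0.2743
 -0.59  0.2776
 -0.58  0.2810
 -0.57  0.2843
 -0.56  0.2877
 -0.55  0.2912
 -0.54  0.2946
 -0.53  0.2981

0.2676

T = 0.6667;  σ√T = 0.1796
d₁ = [ln(170/150) + (0.059 − 0.055 + 0.22²/2)·0.6667] / 0.1796 = [0.1252 + 0.0188] / 0.1796 = 0.8014 ⇒ 0.80
d₂ = d₁ − σ√T = 0.8014 − 0.1796 = 0.6218 ⇒ 0.62
Risk-neutral Pr[S_T < K] = N(−d₂) = N(-0.62) = 0.2676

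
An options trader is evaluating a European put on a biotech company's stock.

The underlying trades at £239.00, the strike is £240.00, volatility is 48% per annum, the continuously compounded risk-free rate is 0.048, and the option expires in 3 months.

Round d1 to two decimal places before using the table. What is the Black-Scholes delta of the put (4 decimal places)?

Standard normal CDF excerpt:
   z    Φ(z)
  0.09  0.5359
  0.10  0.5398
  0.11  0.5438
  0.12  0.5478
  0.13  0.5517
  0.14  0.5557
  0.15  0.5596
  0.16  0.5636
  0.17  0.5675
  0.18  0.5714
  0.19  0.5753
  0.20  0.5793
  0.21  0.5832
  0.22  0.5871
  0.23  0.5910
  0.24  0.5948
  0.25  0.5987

σ√T = 0.48 × 0.5000 = 0.2400
ln(S/K) + (r + σ²/2)T = ln(239/240) + (0.048 + 0.48²/2)·0.25 = -0.0042 + 0.0408 = 0.0366
d₁ = 0.0366 / 0.2400 = 0.1526 which rounds to 0.15
N(d₁) = N(0.15) = 0.5596
Δ_put = N(d₁) − 1 = 0.5596 − 1 = -0.4404

-0.4404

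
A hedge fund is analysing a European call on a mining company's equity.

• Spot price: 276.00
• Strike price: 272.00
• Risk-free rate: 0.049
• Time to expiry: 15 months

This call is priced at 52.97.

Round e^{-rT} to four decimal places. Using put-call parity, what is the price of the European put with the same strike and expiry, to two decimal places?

32.81

e^(−rT) = e^(−0.049·1.25) = 0.9406
Put-call parity: C − P = S − K·e^(−rT) = 276 − 272·0.9406 = 276 − 255.8432 = 20.1568
P = C − (C − P) = 52.97 − (20.1568) = 32.8132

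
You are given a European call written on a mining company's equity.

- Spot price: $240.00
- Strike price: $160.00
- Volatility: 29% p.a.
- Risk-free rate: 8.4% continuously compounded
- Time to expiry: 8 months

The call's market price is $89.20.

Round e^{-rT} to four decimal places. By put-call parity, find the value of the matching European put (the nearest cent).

exp(−rT) = exp(−0.084·0.6667) = 0.9455
Put-call parity: C − P = S − K·e^(−rT) = 240 − 160·0.9455 = 240 − 151.2800 = 88.7200
P = C − (C − P) = 89.20 − (88.7200) = 0.4800

$0.48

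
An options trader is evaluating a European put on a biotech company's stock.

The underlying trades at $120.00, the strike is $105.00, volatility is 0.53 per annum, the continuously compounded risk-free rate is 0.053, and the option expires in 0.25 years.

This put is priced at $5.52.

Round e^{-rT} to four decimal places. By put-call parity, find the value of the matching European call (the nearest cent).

$21.91

e^(−rT) = e^(−0.053·0.25) = 0.9868
Put-call parity: C − P = S − K·e^(−rT) = 120 − 105·0.9868 = 120 − 103.6140 = 16.3860
C = P + (C − P) = 5.52 + (16.3860) = 21.9060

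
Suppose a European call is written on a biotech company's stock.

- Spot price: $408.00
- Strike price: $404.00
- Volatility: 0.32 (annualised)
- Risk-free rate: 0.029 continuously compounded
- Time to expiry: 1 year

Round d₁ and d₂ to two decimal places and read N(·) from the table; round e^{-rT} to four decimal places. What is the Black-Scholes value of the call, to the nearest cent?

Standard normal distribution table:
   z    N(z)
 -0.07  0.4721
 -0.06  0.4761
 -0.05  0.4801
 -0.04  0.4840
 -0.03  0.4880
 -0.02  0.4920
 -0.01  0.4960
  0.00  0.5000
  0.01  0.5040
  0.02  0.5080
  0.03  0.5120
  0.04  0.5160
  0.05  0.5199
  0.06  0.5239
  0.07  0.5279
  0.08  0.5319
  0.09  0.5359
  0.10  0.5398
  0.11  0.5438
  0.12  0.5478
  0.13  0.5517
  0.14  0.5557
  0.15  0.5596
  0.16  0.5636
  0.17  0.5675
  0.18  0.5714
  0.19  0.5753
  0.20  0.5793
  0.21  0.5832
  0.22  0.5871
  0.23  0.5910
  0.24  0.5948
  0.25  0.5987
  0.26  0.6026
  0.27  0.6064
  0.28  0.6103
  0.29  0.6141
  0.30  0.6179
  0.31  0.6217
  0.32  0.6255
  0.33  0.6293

T = 1;  σ√T = 0.3200
d₁ = [ln(408/404) + (0.029 + 0.32²/2)·1] / 0.3200 = [0.0099 + 0.0802] / 0.3200 = 0.2814 → 0.28
d₂ = d₁ − σ√T = 0.2814 − 0.3200 = -0.0386 → -0.04
e^(−rT) = e^(−0.029·1) = 0.9714
N(d₁) = N(0.28) = 0.6103;  N(d₂) = N(-0.04) = 0.4840
C = 408·0.6103 − 404·0.9714·0.4840 = 249.0024 − 189.9437 = 59.0587

$59.06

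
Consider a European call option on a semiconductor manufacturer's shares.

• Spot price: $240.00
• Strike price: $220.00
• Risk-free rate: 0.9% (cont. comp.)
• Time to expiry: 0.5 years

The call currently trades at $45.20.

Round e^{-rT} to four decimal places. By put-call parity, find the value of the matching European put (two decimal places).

exp(−rT) = exp(−0.009·0.5) = 0.9955
Put-call parity: C − P = S − K·e^(−rT) = 240 − 220·0.9955 = 240 − 219.0100 = 20.9900
P = C − (C − P) = 45.20 − (20.9900) = 24.2100

$24.21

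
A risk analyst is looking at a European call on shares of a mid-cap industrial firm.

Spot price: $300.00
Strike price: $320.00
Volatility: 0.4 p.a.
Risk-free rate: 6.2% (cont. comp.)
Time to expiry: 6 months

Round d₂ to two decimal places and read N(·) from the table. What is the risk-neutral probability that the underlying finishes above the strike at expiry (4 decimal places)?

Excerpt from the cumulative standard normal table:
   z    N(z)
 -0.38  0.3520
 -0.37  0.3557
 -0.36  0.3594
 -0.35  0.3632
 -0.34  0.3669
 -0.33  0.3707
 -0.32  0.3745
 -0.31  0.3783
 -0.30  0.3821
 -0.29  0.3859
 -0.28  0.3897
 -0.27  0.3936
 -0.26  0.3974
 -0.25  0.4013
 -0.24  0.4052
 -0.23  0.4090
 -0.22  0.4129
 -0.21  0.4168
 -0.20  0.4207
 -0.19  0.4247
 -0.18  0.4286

0.3974

T = 0.5;  σ√T = 0.2828
d₁ = [ln(300/320) + (0.062 + 0.4²/2)·0.5] / 0.2828 = [-0.0645 + 0.0710] / 0.2828 = 0.0228 ⇒ 0.02
d₂ = d₁ − σ√T = 0.0228 − 0.2828 = -0.2600 ⇒ -0.26
Risk-neutral Pr[S_T > K] = N(d₂) = N(-0.26) = 0.3974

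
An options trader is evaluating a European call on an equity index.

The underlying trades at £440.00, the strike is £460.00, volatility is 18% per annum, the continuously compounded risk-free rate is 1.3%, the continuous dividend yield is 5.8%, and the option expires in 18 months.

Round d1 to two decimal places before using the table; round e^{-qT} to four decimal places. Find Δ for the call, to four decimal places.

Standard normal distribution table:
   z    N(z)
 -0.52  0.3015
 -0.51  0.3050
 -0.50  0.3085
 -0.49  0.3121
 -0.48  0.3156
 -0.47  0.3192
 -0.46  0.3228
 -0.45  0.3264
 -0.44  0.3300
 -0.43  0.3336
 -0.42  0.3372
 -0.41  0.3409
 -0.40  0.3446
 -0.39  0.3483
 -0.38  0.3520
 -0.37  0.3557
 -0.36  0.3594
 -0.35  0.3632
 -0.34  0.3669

0.3159

σ√T = 0.18·√1.5 = 0.2205
d₁ = [ln(440/460) + (0.013 − 0.058 + 0.18²/2)·1.5] / 0.2205 = [-0.0445 − 0.0432] / 0.2205 = -0.3976 ≈ -0.40
N(d₁) = N(-0.40) = 0.3446
Δ_call = e^(−qT)·N(d₁) = 0.9167·0.3446 = 0.3159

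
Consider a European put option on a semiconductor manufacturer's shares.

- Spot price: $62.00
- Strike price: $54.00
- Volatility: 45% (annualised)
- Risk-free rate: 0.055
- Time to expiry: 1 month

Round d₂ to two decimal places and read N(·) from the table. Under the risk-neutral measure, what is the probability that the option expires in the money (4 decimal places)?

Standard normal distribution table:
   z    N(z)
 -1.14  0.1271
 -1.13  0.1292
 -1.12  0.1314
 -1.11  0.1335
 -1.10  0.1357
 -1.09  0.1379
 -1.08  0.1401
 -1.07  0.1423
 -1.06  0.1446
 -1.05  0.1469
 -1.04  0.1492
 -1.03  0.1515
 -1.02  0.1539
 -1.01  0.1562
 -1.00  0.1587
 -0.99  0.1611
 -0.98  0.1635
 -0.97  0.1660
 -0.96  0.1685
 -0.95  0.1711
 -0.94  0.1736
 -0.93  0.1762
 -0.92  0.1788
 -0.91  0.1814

T = 0.08333;  σ√T = 0.1299
d₁ = [ln(62/54) + (0.055 + 0.45²/2)·0.08333] / 0.1299 = [0.1382 + 0.0130] / 0.1299 = 1.1637 → 1.16
d₂ = d₁ − σ√T = 1.1637 − 0.1299 = 1.0338 → 1.03
Risk-neutral Pr[S_T < K] = N(−d₂) = N(-1.03) = 0.1515

0.1515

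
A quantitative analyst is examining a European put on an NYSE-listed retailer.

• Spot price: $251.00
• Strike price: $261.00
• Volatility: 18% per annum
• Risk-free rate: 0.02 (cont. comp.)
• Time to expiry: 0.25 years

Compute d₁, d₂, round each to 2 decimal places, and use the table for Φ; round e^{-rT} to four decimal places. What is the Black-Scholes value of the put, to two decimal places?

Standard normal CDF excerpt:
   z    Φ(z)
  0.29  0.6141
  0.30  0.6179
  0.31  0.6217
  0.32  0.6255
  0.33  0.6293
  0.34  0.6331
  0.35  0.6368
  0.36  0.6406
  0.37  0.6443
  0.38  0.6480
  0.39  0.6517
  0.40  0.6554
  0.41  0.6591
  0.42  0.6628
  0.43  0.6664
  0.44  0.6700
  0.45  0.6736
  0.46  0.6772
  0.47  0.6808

$14.17

σ√T = 0.18·√0.25 = 0.0900
d₁ = [ln(251/261) + (0.02 + 0.18²/2)·0.25] / 0.0900 = [-0.0391 + 0.0090] / 0.0900 = -0.3335 ⇒ -0.33
d₂ = d₁ − σ√T = -0.3335 − 0.0900 = -0.4235 ⇒ -0.42
exp(−rT) = exp(−0.02·0.25) = 0.9950
P = 261·0.9950·N(0.42) − 251·N(0.33) = 261·0.9950·0.6628 − 251·0.6293 = 172.1258 − 157.9543 = 14.1715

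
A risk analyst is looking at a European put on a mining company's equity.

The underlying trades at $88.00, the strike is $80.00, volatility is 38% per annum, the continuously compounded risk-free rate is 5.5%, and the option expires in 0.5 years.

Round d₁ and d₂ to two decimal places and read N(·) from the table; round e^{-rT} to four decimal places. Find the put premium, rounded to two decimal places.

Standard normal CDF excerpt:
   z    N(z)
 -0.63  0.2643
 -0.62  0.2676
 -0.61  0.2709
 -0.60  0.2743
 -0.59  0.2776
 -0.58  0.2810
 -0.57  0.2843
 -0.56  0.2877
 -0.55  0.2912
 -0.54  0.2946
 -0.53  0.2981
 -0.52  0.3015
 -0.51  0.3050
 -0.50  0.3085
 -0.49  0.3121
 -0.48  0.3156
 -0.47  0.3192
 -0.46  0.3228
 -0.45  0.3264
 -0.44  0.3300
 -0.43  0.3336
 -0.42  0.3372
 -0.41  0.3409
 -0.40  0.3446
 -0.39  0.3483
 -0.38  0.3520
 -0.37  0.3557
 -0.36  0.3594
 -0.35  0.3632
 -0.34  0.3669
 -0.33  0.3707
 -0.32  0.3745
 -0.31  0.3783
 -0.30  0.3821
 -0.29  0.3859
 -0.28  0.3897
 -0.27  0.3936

σ√T = 0.38 × 0.7071 = 0.2687
d₁ = [ln(88/80) + (0.055 + 0.38²/2)·0.5] / 0.2687 = [0.0953 + 0.0636] / 0.2687 = 0.5914 which rounds to 0.59
d₂ = d₁ − σ√T = 0.5914 − 0.2687 = 0.3227 which rounds to 0.32
e^(−rT) = e^(−0.055·0.5) = 0.9729
N(−d₂) = N(-0.32) = 0.3745;  N(−d₁) = N(-0.59) = 0.2776
P = 80·0.9729·0.3745 − 88·0.2776 = 29.1481 − 24.4288 = 4.7193

$4.72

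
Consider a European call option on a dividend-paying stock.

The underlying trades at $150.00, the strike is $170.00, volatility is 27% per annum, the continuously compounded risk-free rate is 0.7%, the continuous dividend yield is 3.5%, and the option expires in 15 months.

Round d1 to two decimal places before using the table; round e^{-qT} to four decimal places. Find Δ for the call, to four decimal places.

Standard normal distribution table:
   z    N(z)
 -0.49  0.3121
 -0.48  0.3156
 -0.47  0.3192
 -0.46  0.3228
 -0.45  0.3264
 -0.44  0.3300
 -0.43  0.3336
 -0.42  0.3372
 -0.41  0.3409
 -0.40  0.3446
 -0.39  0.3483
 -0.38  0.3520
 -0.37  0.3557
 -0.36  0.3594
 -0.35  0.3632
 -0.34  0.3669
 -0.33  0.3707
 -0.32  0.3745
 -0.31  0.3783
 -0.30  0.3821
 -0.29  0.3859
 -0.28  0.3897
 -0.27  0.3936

0.3369

σ√T = 0.27·√1.25 = 0.3019
d₁ = [ln(150/170) + (0.007 − 0.035 + ½·0.27²)·1.25] / (σ√T) = (-0.1252 + 0.0106) / 0.3019 = -0.3796 ⇒ -0.38
N(d₁) = N(-0.38) = 0.3520
Δ_call = exp(−qT)·N(d₁) = 0.9572·0.3520 = 0.3369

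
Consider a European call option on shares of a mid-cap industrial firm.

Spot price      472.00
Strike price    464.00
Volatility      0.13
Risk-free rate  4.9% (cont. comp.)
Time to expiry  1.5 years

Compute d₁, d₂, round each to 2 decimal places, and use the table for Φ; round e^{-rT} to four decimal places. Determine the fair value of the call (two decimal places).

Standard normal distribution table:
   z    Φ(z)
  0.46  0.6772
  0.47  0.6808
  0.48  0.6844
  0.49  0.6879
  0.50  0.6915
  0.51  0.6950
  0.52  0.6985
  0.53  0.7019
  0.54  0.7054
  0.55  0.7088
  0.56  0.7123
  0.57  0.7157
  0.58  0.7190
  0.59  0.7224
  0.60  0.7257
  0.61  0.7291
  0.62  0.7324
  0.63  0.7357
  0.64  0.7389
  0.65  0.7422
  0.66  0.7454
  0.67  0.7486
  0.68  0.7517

53.76

T = 1.5;  σ√T = 0.1592
ln(S/K) + (r + σ²/2)T = ln(472/464) + (0.049 + 0.13²/2)·1.5 = 0.0171 + 0.0862 = 0.1033
d₁ = 0.1033 / 0.1592 = 0.6486 ⇒ 0.65
d₂ = d₁ − σ√T = 0.6486 − 0.1592 = 0.4894 ⇒ 0.49
e^(−rT) = e^(−0.049·1.5) = 0.9291
C = 472·N(0.65) − 464·0.9291·N(0.49) = 472·0.7422 − 464·0.9291·0.6879 = 350.3184 − 296.5553 = 53.7631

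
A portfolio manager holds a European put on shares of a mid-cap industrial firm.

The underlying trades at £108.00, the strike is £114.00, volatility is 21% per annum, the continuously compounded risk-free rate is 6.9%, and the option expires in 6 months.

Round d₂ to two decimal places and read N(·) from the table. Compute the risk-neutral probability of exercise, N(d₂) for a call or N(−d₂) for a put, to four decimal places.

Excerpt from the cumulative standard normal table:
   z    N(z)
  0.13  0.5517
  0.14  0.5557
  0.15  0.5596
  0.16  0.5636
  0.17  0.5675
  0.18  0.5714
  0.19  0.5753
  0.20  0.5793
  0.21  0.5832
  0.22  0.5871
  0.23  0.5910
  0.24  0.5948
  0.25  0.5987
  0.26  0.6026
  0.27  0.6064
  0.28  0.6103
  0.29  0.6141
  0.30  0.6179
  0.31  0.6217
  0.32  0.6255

0.5832

σ√T = 0.21·√0.5 = 0.1485
d₁ = [ln(108/114) + (0.069 + ½·0.21²)·0.5] / (σ√T) = (-0.0541 + 0.0455) / 0.1485 = -0.0575 ⇒ -0.06
d₂ = -0.0575 − 0.1485 = -0.2060 ⇒ -0.21
Pr(exercise) under Q = N(−d₂) = N(0.21) = 0.5832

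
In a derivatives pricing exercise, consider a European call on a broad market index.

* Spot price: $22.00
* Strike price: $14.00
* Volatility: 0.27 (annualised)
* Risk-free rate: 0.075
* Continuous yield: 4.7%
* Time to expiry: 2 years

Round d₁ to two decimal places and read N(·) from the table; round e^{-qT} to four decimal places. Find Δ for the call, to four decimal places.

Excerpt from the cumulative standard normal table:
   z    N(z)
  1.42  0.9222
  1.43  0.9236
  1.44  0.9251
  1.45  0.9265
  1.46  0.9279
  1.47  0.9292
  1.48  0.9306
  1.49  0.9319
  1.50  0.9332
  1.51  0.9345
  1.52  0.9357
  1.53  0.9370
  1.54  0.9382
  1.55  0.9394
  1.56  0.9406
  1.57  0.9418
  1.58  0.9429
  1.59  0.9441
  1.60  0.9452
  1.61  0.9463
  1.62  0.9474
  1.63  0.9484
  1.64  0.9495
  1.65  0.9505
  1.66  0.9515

T = 2;  σ√T = 0.3818
d₁ = [ln(22/14) + (0.075 − 0.047 + 0.27²/2)·2] / 0.3818 = [0.4520 + 0.1289] / 0.3818 = 1.5213 ⇒ 1.52
N(d₁) = N(1.52) = 0.9357
Δ_call = exp(−qT)·N(d₁) = 0.9103·0.9357 = 0.8518

0.8518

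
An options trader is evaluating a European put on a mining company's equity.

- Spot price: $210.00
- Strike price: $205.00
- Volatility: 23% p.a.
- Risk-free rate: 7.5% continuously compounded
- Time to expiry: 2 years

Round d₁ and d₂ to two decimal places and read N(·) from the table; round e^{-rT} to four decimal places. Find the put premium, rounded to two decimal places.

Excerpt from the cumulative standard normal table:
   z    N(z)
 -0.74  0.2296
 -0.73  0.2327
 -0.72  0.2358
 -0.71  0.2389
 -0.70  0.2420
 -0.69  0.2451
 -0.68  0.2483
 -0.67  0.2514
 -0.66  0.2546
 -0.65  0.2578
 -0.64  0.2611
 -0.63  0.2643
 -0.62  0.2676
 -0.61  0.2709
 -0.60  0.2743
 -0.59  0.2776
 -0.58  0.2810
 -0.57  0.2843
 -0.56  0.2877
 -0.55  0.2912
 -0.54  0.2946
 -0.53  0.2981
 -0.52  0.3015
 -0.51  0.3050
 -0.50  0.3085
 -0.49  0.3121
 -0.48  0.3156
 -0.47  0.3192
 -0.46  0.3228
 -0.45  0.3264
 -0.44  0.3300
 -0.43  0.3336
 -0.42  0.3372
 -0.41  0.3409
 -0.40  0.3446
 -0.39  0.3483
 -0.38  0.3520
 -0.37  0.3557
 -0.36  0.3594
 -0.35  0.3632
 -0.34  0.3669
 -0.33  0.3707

σ√T = 0.23 × 1.4142 = 0.3253
d₁ = [ln(210/205) + (0.075 + 0.23²/2)·2] / 0.3253 = [0.0241 + 0.2029] / 0.3253 = 0.6979 ≈ 0.70
d₂ = d₁ − σ√T = 0.6979 − 0.3253 = 0.3726 ≈ 0.37
exp(−rT) = exp(−0.075·2) = 0.8607
N(−d₂) = N(-0.37) = 0.3557;  N(−d₁) = N(-0.70) = 0.2420
P = 205·0.8607·0.3557 − 210·0.2420 = 62.7610 − 50.8200 = 11.9410

$11.94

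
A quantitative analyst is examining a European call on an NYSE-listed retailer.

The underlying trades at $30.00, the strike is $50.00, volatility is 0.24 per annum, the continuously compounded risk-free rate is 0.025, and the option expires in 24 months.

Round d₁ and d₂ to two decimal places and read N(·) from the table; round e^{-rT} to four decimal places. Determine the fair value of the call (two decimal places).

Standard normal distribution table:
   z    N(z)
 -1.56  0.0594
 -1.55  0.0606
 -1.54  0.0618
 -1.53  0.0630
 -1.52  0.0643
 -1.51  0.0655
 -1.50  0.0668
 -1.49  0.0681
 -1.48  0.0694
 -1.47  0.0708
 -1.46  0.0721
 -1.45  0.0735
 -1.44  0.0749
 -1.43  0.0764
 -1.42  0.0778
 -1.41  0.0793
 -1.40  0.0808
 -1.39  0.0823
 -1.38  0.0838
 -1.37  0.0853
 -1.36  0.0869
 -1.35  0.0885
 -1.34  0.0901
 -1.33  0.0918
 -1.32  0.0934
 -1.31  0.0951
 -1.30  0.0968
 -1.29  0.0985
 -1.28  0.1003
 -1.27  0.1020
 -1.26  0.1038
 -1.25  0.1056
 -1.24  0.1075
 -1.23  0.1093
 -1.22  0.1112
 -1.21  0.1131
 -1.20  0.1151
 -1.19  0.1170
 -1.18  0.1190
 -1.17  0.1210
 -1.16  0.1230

σ√T = 0.24·√2 = 0.3394
d₁ = [ln(30/50) + (0.025 + 0.24²/2)·2] / 0.3394 = [-0.5108 + 0.1076] / 0.3394 = -1.1880 ≈ -1.19
d₂ = d₁ − σ√T = -1.1880 − 0.3394 = -1.5274 ≈ -1.53
e^(−rT) = e^(−0.025·2) = 0.9512
N(d₁) = N(-1.19) = 0.1170;  N(d₂) = N(-1.53) = 0.0630
C = 30·0.1170 − 50·0.9512·0.0630 = 3.5100 − 2.9963 = 0.5137

$0.51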